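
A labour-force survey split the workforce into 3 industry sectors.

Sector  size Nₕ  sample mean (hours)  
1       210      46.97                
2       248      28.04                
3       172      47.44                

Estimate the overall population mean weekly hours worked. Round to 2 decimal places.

39.65

N = 210 + 248 + 172 = 630.
Overall mean = Σ (Nₕ/N)·x̄ₕ — weight by population share, not a simple average.
Σ Nₕx̄ₕ = 210·46.97 + 248·28.04 + 172·47.44 = 9863.7 + 6953.92 + 8159.68 = 24977.3.
Divide by N: 24977.3 / 630 = 39.6465... → 39.65.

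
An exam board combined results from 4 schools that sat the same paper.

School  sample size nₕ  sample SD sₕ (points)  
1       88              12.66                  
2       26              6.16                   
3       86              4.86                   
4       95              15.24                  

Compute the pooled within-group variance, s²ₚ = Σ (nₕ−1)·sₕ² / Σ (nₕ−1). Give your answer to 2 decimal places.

133.10

Degrees of freedom: 87 + 25 + 85 + 94 = 291.
Σ(nₕ−1)sₕ² = 87·160.2756 + 25·37.9456 + 85·23.6196 + 94·232.2576 = 38732.4976.
s²ₚ = 38732.4976 / 291 = 133.1014... → 133.10.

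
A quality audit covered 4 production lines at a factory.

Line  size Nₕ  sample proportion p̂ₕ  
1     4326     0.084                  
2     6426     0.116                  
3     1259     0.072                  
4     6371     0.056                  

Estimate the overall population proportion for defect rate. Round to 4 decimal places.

Wₕ = Nₕ/N with N = 18382: 0.2353, 0.3496, 0.0685, 0.3466.
p̂_st = 0.2353·0.084 + 0.3496·0.116 + 0.0685·0.072 + 0.3466·0.056 ≈ 0.084660... → 0.0847.

0.0847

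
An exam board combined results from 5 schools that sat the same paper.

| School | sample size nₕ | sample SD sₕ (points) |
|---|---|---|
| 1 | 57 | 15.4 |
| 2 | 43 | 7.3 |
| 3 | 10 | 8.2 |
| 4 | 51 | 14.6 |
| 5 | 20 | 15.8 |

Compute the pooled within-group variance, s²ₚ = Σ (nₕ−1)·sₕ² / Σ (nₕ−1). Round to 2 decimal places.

Degrees of freedom: 56 + 42 + 9 + 50 + 19 = 176.
Σ(nₕ−1)sₕ² = 56·237.16 + 42·53.29 + 9·67.24 + 50·213.16 + 19·249.64 = 31525.46.
s²ₚ = 31525.46 / 176 = 179.1219... → 179.12.

179.12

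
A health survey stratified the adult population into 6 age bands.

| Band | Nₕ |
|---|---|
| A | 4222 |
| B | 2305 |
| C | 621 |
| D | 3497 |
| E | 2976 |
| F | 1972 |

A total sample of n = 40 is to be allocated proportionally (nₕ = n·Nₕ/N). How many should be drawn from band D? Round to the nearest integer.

9

Share of band D = 3497/15593 = 0.22427.
Allocate 40 × 0.22427 = 8.971... → 9.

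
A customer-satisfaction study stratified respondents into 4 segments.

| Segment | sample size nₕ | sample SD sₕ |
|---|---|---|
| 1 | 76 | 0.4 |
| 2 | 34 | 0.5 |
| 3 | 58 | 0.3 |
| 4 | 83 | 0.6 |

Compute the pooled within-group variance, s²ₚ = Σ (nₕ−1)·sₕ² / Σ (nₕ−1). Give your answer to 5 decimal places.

Degrees of freedom: 75 + 33 + 57 + 82 = 247.
Σ(nₕ−1)sₕ² = 75·0.16 + 33·0.25 + 57·0.09 + 82·0.36 = 54.9.
s²ₚ = 54.9 / 247 = 0.2222672... → 0.22227.

0.22227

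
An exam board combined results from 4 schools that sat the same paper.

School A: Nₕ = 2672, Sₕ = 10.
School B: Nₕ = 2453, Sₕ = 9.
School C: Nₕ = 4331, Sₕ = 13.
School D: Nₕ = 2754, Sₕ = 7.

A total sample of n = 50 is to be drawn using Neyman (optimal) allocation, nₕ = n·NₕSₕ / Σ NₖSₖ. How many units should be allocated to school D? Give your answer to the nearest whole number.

8

A: NₕSₕ = 2672·10 = 26720
B: NₕSₕ = 2453·9 = 22077
C: NₕSₕ = 4331·13 = 56303
D: NₕSₕ = 2754·7 = 19278
Σ NₕSₕ = 124378.
n_D = 50·19278/124378 = 7.750... → 8.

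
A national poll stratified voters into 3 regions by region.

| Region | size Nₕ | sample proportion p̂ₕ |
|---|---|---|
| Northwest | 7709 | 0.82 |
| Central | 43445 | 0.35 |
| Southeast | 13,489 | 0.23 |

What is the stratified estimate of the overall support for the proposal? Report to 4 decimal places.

Wₕ = Nₕ/N with N = 64643: 0.1193, 0.6721, 0.2087.
p̂_st = 0.1193·0.82 + 0.6721·0.35 + 0.2087·0.23 ≈ 0.381010... → 0.3810.

0.3810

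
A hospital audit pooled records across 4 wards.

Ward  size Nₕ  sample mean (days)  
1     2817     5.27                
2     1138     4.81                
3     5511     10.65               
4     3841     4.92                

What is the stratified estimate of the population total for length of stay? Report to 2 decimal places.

97909.24

Estimate total by summing Nₕ·x̄ₕ over strata.
2817·5.27 + 1138·4.81 + 5511·10.65 + 3841·4.92 = 14845.59 + 5473.78 + 58692.15 + 18897.72 = 97909.24.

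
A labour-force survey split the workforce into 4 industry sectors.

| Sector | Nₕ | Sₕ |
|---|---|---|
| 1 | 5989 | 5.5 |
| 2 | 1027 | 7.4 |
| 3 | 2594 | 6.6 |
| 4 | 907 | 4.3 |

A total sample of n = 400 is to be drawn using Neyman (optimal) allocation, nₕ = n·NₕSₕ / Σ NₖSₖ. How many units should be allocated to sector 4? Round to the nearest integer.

25

Σ NₕSₕ = 5989·5.5 + 1027·7.4 + 2594·6.6 + 907·4.3 = 61559.8.
Share for 4: 3900.1/61559.8 = 0.06335.
n_4 = 400 × 0.06335 = 25.342... → 25.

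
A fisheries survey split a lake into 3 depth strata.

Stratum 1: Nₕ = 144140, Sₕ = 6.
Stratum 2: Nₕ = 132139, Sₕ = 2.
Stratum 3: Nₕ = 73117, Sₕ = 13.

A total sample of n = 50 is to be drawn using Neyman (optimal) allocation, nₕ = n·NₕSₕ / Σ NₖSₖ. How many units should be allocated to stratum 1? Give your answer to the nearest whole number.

1: NₕSₕ = 144140·6 = 864840
2: NₕSₕ = 132139·2 = 264278
3: NₕSₕ = 73117·13 = 950521
Σ NₕSₕ = 2079639.
n_1 = 50·864840/2079639 = 20.793... → 21.

21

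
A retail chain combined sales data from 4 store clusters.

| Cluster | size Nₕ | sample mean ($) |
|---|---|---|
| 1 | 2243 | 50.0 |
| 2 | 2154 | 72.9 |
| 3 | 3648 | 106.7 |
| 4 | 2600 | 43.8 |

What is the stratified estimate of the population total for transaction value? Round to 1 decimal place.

1: 2243·50.0 = 112150
2: 2154·72.9 = 157026.6
3: 3648·106.7 = 389241.6
4: 2600·43.8 = 113880
τ̂ = Σ Nₕx̄ₕ = 772298.2.

772298.2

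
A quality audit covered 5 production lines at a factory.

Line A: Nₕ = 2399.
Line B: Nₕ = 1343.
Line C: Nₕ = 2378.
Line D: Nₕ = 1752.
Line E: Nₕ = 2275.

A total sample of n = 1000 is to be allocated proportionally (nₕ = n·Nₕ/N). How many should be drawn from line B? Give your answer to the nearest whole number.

Share of line B = 1343/10147 = 0.13235.
Allocate 1000 × 0.13235 = 132.354... → 132.

132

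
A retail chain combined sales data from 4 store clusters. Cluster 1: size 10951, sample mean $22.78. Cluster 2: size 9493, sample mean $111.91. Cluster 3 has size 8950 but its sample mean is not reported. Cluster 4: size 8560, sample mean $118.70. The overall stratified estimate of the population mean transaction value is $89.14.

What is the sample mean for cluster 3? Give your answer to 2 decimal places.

117.91

Σ Nₕx̄ₕ = N·μ, so 8950·x̄_3 = 37954·89.14 − (10951·22.78 + 9493·111.91 + 8560·118.70).
= 3383219.56 − 2327897.41 = 1055322.15.
x̄_3 = 1055322.15 / 8950 = 117.9131... → 117.91.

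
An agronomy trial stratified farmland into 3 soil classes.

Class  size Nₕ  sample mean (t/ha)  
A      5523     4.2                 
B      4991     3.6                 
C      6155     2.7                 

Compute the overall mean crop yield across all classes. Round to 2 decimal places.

3.47

N = 16669; weights Wₕ = Nₕ/N = (0.3313, 0.2994, 0.3692).
x̄_st = Σ Wₕ·x̄ₕ = 0.3313·4.2 + 0.2994·3.6 + 0.3692·2.7 ≈ 3.4665...
→ 3.47.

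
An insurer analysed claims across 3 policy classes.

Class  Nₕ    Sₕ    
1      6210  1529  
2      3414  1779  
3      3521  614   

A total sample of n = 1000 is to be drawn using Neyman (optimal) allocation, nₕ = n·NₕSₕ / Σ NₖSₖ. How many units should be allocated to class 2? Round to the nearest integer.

Σ NₕSₕ = 6210·1529 + 3414·1779 + 3521·614 = 17730490.
Share for 2: 6073506/17730490 = 0.34255.
n_2 = 1000 × 0.34255 = 342.546... → 343.

343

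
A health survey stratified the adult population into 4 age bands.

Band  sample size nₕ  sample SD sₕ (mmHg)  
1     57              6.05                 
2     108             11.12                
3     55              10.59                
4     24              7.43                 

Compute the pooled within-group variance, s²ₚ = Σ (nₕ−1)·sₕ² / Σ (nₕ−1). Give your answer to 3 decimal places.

Degrees of freedom: 56 + 107 + 54 + 23 = 240.
Σ(nₕ−1)sₕ² = 56·36.6025 + 107·123.6544 + 54·112.1481 + 23·55.2049 = 22606.4709.
s²ₚ = 22606.4709 / 240 = 94.19363... → 94.194.

94.194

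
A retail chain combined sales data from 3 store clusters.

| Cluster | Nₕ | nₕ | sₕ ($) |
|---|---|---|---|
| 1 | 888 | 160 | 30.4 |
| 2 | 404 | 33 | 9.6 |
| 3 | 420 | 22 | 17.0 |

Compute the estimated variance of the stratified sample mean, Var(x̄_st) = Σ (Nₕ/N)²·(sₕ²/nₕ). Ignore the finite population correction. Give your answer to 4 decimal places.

N = 1712; Wₕ = Nₕ/N.
cluster 1: (888/1712)²·30.4²/160 = 1.5539806
cluster 2: (404/1712)²·9.6²/33 = 0.1555191
cluster 3: (420/1712)²·17.0²/22 = 0.7906171
Sum = 2.5001168 → 2.5001.

2.5001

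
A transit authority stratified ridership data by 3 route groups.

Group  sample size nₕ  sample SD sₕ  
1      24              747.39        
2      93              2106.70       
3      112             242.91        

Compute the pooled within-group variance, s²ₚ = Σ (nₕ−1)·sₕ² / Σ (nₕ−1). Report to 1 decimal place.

1892523.0

1: (24−1)·747.39² = 23·558591.8121 = 12847611.6783
2: (93−1)·2106.70² = 92·4438184.89 = 408313009.88
3: (112−1)·242.91² = 111·59005.2681 = 6549584.7591
Numerator = 427710206.3174; denominator = Σ(nₕ−1) = 226.
s²ₚ = 427710206.3174/226 = 1892523.037... → 1892523.0.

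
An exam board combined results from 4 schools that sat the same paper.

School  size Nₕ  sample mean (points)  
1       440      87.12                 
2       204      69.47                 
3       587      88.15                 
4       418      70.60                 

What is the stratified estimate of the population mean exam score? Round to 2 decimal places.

N = 1649; weights Wₕ = Nₕ/N = (0.2668, 0.1237, 0.3560, 0.2535).
x̄_st = Σ Wₕ·x̄ₕ = 0.2668·87.12 + 0.1237·69.47 + 0.3560·88.15 + 0.2535·70.60 ≈ 81.1155...
→ 81.12.

81.12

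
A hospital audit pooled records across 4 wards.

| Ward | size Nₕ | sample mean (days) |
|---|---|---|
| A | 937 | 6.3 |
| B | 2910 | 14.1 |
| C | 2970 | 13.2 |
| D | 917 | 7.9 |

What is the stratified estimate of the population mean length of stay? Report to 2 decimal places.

12.07

N = 7734; weights Wₕ = Nₕ/N = (0.1212, 0.3763, 0.3840, 0.1186).
x̄_st = Σ Wₕ·x̄ₕ = 0.1212·6.3 + 0.3763·14.1 + 0.3840·13.2 + 0.1186·7.9 ≈ 12.0743...
→ 12.07.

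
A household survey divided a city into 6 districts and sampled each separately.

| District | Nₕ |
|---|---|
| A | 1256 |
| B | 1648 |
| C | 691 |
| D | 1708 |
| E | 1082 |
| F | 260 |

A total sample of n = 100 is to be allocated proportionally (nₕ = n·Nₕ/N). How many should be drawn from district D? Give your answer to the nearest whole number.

26

Share of district D = 1708/6645 = 0.25704.
Allocate 100 × 0.25704 = 25.704... → 26.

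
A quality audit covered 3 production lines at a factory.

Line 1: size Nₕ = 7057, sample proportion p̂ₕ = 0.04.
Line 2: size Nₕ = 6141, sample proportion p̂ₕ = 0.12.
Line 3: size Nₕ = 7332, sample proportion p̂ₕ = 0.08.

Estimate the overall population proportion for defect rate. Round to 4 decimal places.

Wₕ = Nₕ/N with N = 20530: 0.3437, 0.2991, 0.3571.
p̂_st = 0.3437·0.04 + 0.2991·0.12 + 0.3571·0.08 ≈ 0.078215... → 0.0782.

0.0782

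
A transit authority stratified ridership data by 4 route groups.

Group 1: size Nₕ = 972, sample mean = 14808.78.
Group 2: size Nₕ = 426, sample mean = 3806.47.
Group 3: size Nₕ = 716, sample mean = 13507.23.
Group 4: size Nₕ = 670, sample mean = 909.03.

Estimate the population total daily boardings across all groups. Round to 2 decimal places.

26295917.16

Estimate total by summing Nₕ·x̄ₕ over strata.
972·14808.78 + 426·3806.47 + 716·13507.23 + 670·909.03 = 14394134.16 + 1621556.22 + 9671176.68 + 609050.1 = 26295917.16.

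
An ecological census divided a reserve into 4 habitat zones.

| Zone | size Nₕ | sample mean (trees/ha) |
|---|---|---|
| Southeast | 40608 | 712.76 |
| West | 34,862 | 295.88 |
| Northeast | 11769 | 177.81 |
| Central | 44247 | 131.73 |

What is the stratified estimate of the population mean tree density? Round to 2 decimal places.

358.82

N = 40608 + 34862 + 11769 + 44247 = 131486.
The stratified mean weights each stratum mean by its population share Nₕ/N.
Σ Nₕx̄ₕ = 40608·712.76 + 34862·295.88 + 11769·177.81 + 44247·131.73 = 28943758.08 + 10314968.56 + 2092645.89 + 5828657.31 = 47180029.84.
Divide by N: 47180029.84 / 131486 = 358.8217... → 358.82.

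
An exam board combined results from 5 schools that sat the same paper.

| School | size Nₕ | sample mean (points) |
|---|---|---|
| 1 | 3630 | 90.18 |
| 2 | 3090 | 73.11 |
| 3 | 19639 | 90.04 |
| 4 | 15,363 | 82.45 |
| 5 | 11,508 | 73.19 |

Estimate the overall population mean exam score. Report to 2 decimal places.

x̄_st = (Σ Nₕx̄ₕ) / (Σ Nₕ) = (3630·90.18 + 3090·73.11 + 19639·90.04 + 15363·82.45 + 11508·73.19) / 53230
= 4430508.73 / 53230 = 83.2333... → 83.23.

83.23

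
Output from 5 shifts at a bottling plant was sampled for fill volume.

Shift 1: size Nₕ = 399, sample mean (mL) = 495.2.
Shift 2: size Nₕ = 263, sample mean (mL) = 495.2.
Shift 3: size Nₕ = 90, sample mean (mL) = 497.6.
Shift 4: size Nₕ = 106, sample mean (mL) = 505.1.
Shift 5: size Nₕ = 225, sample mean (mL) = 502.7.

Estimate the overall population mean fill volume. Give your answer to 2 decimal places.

N = 399 + 263 + 90 + 106 + 225 = 1083.
Overall mean = Σ (Nₕ/N)·x̄ₕ — weight by population share, not a simple average.
Σ Nₕx̄ₕ = 399·495.2 + 263·495.2 + 90·497.6 + 106·505.1 + 225·502.7 = 197584.8 + 130237.6 + 44784 + 53540.6 + 113107.5 = 539254.5.
Divide by N: 539254.5 / 1083 = 497.9266... → 497.93.

497.93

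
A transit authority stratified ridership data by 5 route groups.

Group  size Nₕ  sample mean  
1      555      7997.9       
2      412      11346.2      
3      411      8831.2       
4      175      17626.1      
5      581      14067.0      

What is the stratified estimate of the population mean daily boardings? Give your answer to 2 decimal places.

11246.76

N = 2134; weights Wₕ = Nₕ/N = (0.2601, 0.1931, 0.1926, 0.0820, 0.2723).
x̄_st = Σ Wₕ·x̄ₕ = 0.2601·7997.9 + 0.1931·11346.2 + 0.1926·8831.2 + 0.0820·17626.1 + 0.2723·14067.0 ≈ 11246.7604...
→ 11246.76.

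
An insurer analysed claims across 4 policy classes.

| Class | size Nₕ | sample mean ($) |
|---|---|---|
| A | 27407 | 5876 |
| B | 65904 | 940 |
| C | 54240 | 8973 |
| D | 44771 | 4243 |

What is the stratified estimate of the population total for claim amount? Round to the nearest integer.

A: 27407·5876 = 161043532
B: 65904·940 = 61949760
C: 54240·8973 = 486695520
D: 44771·4243 = 189963353
τ̂ = Σ Nₕx̄ₕ = 899652165.

899652165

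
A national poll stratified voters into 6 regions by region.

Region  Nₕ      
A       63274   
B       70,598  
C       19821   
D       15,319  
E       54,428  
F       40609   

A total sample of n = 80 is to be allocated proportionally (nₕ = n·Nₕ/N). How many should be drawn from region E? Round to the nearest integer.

16

Share of region E = 54428/264049 = 0.20613.
Allocate 80 × 0.20613 = 16.490... → 16.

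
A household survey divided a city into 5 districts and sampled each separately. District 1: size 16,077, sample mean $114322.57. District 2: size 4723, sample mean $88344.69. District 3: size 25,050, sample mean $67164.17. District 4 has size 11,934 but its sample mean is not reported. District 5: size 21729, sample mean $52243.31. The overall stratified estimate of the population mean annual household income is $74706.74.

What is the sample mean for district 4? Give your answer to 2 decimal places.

72673.35

Σ Nₕx̄ₕ = N·μ, so 11934·x̄_4 = 79513·74706.74 − (16077·114322.57 + 4723·88344.69 + 25050·67164.17 + 21729·52243.31).
= 5940157017.62 − 5072873270.25 = 867283747.37.
x̄_4 = 867283747.37 / 11934 = 72673.3490... → 72673.35.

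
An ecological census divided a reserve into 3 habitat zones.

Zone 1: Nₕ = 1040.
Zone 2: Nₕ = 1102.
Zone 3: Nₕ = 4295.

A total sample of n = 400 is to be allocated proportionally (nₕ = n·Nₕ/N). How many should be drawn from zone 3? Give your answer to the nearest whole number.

267

Share of zone 3 = 4295/6437 = 0.66724.
Allocate 400 × 0.66724 = 266.895... → 267.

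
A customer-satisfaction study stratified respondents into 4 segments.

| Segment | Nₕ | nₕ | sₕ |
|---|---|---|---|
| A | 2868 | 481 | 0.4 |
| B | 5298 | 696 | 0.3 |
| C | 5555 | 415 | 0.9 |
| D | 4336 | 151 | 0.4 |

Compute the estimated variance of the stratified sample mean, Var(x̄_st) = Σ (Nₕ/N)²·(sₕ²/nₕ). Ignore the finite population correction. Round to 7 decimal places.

N = 18057; Wₕ = Nₕ/N.
segment A: (2868/18057)²·0.4²/481 = 0.0000083915
segment B: (5298/18057)²·0.3²/696 = 0.0000111318
segment C: (5555/18057)²·0.9²/415 = 0.0001847200
segment D: (4336/18057)²·0.4²/151 = 0.0000610985
Sum = 0.0002653418 → 0.0002653.

0.0002653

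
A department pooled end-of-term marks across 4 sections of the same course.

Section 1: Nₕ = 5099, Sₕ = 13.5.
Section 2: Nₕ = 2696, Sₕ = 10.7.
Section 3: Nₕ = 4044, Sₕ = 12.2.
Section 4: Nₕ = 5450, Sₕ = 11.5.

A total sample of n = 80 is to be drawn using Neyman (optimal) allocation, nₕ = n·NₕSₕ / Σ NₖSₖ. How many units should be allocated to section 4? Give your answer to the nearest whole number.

1: NₕSₕ = 5099·13.5 = 68836.5
2: NₕSₕ = 2696·10.7 = 28847.2
3: NₕSₕ = 4044·12.2 = 49336.8
4: NₕSₕ = 5450·11.5 = 62675
Σ NₕSₕ = 209695.5.
n_4 = 80·62675/209695.5 = 23.911... → 24.

24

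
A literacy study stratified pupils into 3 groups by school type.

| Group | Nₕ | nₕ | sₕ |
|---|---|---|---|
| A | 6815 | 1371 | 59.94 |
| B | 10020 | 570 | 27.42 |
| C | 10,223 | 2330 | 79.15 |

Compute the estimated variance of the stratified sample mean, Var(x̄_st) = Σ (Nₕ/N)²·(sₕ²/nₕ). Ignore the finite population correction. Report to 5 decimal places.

N = 27058. Term for each stratum: Wₕ²sₕ²/nₕ.
Var(x̄_st) = 0.16624032 + 0.18088565 + 0.38380555 = 0.73093152 → 0.73093.

0.73093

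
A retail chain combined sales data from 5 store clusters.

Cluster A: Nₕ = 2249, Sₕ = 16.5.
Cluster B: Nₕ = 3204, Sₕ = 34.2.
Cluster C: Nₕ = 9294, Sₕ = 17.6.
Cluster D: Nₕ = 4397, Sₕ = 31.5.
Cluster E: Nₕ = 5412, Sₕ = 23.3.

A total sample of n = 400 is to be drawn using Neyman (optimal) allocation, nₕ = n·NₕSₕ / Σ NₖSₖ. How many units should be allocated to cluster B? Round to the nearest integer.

A: NₕSₕ = 2249·16.5 = 37108.5
B: NₕSₕ = 3204·34.2 = 109576.8
C: NₕSₕ = 9294·17.6 = 163574.4
D: NₕSₕ = 4397·31.5 = 138505.5
E: NₕSₕ = 5412·23.3 = 126099.6
Σ NₕSₕ = 574864.8.
n_B = 400·109576.8/574864.8 = 76.245... → 76.

76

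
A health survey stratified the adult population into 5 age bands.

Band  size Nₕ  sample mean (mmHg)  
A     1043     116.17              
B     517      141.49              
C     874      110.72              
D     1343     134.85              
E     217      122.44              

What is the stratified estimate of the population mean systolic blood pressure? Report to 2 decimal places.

124.88

x̄_st = (Σ Nₕx̄ₕ) / (Σ Nₕ) = (1043·116.17 + 517·141.49 + 874·110.72 + 1343·134.85 + 217·122.44) / 3994
= 498757.95 / 3994 = 124.8768... → 124.88.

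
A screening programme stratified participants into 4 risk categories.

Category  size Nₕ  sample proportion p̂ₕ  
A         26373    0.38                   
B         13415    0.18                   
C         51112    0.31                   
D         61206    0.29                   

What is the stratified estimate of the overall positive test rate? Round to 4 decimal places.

N = 26373 + 13415 + 51112 + 61206 = 152106.
Overall proportion = Σ (Nₕ/N)·p̂ₕ.
Σ Nₕp̂ₕ = 10021.74 + 2414.7 + 15844.72 + 17749.74 = 46030.9.
46030.9 / 152106 = 0.302624... → 0.3026.

0.3026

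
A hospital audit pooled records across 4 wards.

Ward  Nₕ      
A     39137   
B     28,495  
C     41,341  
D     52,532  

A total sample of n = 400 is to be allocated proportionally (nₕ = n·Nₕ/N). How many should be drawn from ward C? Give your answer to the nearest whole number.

Share of ward C = 41341/161505 = 0.25597.
Allocate 400 × 0.25597 = 102.389... → 102.

102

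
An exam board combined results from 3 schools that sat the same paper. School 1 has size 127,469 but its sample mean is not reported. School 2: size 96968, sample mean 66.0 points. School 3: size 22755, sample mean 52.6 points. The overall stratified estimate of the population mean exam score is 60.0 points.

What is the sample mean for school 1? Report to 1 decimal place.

56.8

N = 127469 + 96968 + 22755 = 247192.
Overall total = μ·N = 60.0·247192 = 14831520.
Subtract the known strata: 96968·66.0 + 22755·52.6 = 7596801.
Remaining total for school 1: 14831520 − 7596801 = 7234719.
Divide by its size: 7234719 / 127469 = 56.757... → 56.8.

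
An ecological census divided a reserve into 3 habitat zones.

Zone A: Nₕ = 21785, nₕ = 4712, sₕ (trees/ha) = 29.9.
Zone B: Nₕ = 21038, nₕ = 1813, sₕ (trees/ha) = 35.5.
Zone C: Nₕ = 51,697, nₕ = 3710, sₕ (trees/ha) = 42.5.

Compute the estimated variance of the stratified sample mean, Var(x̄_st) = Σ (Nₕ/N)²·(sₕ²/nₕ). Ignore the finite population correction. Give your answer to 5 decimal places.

0.19016

N = 94520. Term for each stratum: Wₕ²sₕ²/nₕ.
Var(x̄_st) = 0.01007871 + 0.03443661 + 0.14564219 = 0.19015751 → 0.19016.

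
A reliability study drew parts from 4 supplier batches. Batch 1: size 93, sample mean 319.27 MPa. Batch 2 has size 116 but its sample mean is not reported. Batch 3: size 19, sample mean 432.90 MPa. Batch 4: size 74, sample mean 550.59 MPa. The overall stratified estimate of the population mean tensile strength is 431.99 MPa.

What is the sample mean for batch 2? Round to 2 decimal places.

Σ Nₕx̄ₕ = N·μ, so 116·x̄_2 = 302·431.99 − (93·319.27 + 19·432.90 + 74·550.59).
= 130460.98 − 78660.87 = 51800.11.
x̄_2 = 51800.11 / 116 = 446.5527... → 446.55.

446.55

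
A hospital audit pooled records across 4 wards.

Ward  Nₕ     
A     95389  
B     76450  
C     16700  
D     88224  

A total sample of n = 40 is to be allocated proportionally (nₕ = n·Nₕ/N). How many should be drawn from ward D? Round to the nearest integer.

N = 95389 + 76450 + 16700 + 88224 = 276763.
n_D = 40·88224/276763 = 12.751... → 13.

13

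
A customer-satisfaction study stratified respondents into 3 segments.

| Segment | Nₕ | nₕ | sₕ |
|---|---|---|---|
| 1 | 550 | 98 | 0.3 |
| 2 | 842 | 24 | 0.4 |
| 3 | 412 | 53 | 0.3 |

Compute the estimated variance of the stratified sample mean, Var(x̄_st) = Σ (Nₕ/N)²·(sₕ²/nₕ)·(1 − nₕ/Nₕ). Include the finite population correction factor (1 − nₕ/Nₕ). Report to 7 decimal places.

N = 1804. Term for each stratum: Wₕ²sₕ²/nₕ·(1−nₕ/Nₕ).
Var(x̄_st) = 0.0000701527 + 0.0014109157 + 0.0000771765 = 0.0015582450 → 0.0015582.

0.0015582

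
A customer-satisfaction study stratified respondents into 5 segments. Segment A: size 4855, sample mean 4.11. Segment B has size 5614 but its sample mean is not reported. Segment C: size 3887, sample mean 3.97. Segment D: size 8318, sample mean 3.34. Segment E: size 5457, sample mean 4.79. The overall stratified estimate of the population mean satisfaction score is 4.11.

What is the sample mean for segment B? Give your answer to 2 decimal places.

N = 4855 + 5614 + 3887 + 8318 + 5457 = 28131.
Overall total = μ·N = 4.11·28131 = 115618.41.
Subtract the known strata: 4855·4.11 + 3887·3.97 + 8318·3.34 + 5457·4.79 = 89306.59.
Remaining total for segment B: 115618.41 − 89306.59 = 26311.82.
Divide by its size: 26311.82 / 5614 = 4.6868... → 4.69.

4.69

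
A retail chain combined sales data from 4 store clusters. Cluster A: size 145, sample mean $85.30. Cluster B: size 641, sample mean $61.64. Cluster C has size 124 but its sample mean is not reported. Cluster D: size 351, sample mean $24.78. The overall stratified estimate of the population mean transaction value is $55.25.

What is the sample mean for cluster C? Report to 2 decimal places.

Σ Nₕx̄ₕ = N·μ, so 124·x̄_C = 1261·55.25 − (145·85.30 + 641·61.64 + 351·24.78).
= 69670.25 − 60577.52 = 9092.73.
x̄_C = 9092.73 / 124 = 73.3285... → 73.33.

73.33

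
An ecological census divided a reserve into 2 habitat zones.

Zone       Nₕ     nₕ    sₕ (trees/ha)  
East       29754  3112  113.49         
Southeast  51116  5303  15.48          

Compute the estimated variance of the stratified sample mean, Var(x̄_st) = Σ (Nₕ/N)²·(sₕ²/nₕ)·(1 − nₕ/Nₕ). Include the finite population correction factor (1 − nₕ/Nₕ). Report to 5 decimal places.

0.51784

N = 80870; Wₕ = Nₕ/N.
zone East: (29754/80870)²·113.49²/3112·(1 − 3112/29754) = 0.50166396
zone Southeast: (51116/80870)²·15.48²/5303·(1 − 5303/51116) = 0.01618046
Sum = 0.51784442 → 0.51784.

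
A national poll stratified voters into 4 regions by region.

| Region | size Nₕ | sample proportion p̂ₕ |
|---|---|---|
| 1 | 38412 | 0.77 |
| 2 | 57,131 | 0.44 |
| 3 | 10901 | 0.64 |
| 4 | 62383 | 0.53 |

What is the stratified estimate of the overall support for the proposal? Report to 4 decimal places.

0.5613

N = 38412 + 57131 + 10901 + 62383 = 168827.
Overall proportion = Σ (Nₕ/N)·p̂ₕ.
Σ Nₕp̂ₕ = 29577.24 + 25137.64 + 6976.64 + 33062.99 = 94754.51.
94754.51 / 168827 = 0.561252... → 0.5613.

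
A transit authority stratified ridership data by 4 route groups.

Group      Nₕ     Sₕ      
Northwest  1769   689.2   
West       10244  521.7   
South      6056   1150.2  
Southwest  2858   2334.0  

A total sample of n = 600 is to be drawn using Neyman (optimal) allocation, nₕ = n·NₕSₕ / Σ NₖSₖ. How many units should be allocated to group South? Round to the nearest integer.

207

Northwest: NₕSₕ = 1769·689.2 = 1219194.8
West: NₕSₕ = 10244·521.7 = 5344294.8
South: NₕSₕ = 6056·1150.2 = 6965611.2
Southwest: NₕSₕ = 2858·2334.0 = 6670572
Σ NₕSₕ = 20199672.8.
n_South = 600·6965611.2/20199672.8 = 206.903... → 207.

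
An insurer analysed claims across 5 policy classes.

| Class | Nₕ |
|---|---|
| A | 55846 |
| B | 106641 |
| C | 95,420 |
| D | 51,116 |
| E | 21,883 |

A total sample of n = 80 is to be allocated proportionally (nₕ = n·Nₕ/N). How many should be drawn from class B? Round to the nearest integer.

Share of class B = 106641/330906 = 0.32227.
Allocate 80 × 0.32227 = 25.782... → 26.

26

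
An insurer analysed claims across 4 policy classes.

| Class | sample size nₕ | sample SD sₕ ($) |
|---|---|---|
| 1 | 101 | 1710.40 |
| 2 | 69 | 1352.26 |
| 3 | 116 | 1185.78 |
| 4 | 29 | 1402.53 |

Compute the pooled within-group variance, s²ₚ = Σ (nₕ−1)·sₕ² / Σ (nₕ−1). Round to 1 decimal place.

2037521.4

1: (101−1)·1710.40² = 100·2925468.16 = 292546816
2: (69−1)·1352.26² = 68·1828607.1076 = 124345283.3168
3: (116−1)·1185.78² = 115·1406074.2084 = 161698533.966
4: (29−1)·1402.53² = 28·1967090.4009 = 55078531.2252
Numerator = 633669164.508; denominator = Σ(nₕ−1) = 311.
s²ₚ = 633669164.508/311 = 2037521.429... → 2037521.4.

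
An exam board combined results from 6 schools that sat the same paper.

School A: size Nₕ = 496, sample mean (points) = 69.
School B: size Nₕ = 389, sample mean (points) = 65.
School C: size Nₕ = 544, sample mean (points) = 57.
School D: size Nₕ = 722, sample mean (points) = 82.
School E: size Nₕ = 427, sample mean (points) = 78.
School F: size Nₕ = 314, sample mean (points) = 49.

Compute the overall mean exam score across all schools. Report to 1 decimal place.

68.6

N = 2892; weights Wₕ = Nₕ/N = (0.1715, 0.1345, 0.1881, 0.2497, 0.1476, 0.1086).
x̄_st = Σ Wₕ·x̄ₕ = 0.1715·69 + 0.1345·65 + 0.1881·57 + 0.2497·82 + 0.1476·78 + 0.1086·49 ≈ 68.608...
→ 68.6.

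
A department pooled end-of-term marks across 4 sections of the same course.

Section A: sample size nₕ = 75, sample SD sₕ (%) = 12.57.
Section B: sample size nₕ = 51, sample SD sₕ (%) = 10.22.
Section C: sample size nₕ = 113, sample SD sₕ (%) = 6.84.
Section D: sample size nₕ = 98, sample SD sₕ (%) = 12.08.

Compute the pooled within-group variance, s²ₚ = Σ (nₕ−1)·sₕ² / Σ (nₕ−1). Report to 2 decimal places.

Degrees of freedom: 74 + 50 + 112 + 97 = 333.
Σ(nₕ−1)sₕ² = 74·158.0049 + 50·104.4484 + 112·46.7856 + 97·145.9264 = 36309.6306.
s²ₚ = 36309.6306 / 333 = 109.0379... → 109.04.

109.04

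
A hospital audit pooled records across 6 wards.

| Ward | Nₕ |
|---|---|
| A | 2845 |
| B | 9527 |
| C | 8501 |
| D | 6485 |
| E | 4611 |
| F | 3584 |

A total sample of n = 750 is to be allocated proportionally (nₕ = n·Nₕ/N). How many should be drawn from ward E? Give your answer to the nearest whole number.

N = 2845 + 9527 + 8501 + 6485 + 4611 + 3584 = 35553.
n_E = 750·4611/35553 = 97.270... → 97.

97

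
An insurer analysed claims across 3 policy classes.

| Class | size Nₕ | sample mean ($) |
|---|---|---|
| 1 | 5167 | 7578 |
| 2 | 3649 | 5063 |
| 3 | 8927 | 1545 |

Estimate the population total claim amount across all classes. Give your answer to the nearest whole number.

Estimate total by summing Nₕ·x̄ₕ over strata.
5167·7578 + 3649·5063 + 8927·1545 = 39155526 + 18474887 + 13792215 = 71422628.

71422628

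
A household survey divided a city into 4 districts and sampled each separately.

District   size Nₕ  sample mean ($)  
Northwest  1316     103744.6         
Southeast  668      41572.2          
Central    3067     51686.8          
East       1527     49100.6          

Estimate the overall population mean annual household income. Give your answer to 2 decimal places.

N = 1316 + 668 + 3067 + 1527 = 6578.
The stratified mean weights each stratum mean by its population share Nₕ/N.
Σ Nₕx̄ₕ = 1316·103744.6 + 668·41572.2 + 3067·51686.8 + 1527·49100.6 = 136527893.6 + 27770229.6 + 158523415.6 + 74976616.2 = 397798155.
Divide by N: 397798155 / 6578 = 60474.0278... → 60474.03.

60474.03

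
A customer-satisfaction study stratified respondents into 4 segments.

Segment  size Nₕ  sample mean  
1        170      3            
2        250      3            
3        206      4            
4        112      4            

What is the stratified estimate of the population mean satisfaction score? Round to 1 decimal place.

3.4

x̄_st = (Σ Nₕx̄ₕ) / (Σ Nₕ) = (170·3 + 250·3 + 206·4 + 112·4) / 738
= 2532 / 738 = 3.431... → 3.4.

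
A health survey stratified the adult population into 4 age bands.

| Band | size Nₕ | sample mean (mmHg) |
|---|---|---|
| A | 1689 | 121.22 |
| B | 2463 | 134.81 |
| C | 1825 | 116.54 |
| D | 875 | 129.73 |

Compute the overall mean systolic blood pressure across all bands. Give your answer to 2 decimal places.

N = 1689 + 2463 + 1825 + 875 = 6852.
Overall mean = Σ (Nₕ/N)·x̄ₕ — weight by population share, not a simple average.
Σ Nₕx̄ₕ = 1689·121.22 + 2463·134.81 + 1825·116.54 + 875·129.73 = 204740.58 + 332037.03 + 212685.5 + 113513.75 = 862976.86.
Divide by N: 862976.86 / 6852 = 125.9453... → 125.95.

125.95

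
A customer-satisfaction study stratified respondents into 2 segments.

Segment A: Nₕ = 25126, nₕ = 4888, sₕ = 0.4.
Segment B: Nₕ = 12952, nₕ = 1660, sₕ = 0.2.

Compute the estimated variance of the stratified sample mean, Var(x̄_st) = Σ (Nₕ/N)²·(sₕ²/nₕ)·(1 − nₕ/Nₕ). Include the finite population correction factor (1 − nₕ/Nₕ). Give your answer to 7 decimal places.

0.0000139

N = 38078; Wₕ = Nₕ/N.
segment A: (25126/38078)²·0.4²/4888·(1 − 4888/25126) = 0.0000114797
segment B: (12952/38078)²·0.2²/1660·(1 − 1660/12952) = 0.0000024306
Sum = 0.0000139103 → 0.0000139.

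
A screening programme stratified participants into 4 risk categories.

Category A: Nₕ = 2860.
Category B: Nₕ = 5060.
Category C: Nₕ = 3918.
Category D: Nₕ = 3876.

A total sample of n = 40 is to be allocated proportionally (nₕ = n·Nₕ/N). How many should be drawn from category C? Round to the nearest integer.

N = 2860 + 5060 + 3918 + 3876 = 15714.
n_C = 40·3918/15714 = 9.973... → 10.

10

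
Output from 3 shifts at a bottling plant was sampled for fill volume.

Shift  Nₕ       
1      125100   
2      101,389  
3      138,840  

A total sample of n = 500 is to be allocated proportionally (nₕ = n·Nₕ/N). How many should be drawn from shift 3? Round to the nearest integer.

190

Share of shift 3 = 138840/365329 = 0.38004.
Allocate 500 × 0.38004 = 190.021... → 190.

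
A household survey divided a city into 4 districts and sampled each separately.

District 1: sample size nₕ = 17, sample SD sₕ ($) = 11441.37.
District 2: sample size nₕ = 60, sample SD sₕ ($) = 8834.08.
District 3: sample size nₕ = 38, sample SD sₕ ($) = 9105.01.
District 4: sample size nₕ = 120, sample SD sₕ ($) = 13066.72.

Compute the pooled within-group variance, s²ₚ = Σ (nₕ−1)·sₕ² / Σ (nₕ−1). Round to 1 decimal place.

130234642.6

Degrees of freedom: 16 + 59 + 37 + 119 = 231.
Σ(nₕ−1)sₕ² = 16·130904947.4769 + 59·78040969.4464 + 37·82901207.1001 + 119·170739171.5584 = 30084202435.1213.
s²ₚ = 30084202435.1213 / 231 = 130234642.576... → 130234642.6.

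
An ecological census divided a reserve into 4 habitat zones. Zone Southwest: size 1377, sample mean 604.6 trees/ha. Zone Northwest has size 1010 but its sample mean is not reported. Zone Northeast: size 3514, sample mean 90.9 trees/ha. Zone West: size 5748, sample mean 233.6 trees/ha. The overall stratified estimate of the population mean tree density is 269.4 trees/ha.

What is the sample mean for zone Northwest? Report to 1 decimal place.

637.2

Σ Nₕx̄ₕ = N·μ, so 1010·x̄_Northwest = 11649·269.4 − (1377·604.6 + 3514·90.9 + 5748·233.6).
= 3138240.6 − 2494689.6 = 643551.
x̄_Northwest = 643551 / 1010 = 637.179... → 637.2.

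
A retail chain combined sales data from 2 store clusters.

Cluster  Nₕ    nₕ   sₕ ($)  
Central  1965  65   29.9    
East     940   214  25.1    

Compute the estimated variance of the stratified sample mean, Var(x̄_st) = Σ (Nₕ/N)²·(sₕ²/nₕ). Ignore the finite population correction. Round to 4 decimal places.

N = 2905. Term for each stratum: Wₕ²sₕ²/nₕ.
Var(x̄_st) = 6.2930598 + 0.3082458 = 6.6013055 → 6.6013.

6.6013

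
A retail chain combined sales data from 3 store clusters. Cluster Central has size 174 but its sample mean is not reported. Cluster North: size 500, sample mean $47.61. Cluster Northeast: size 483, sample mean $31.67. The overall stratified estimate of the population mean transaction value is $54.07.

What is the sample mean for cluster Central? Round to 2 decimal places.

134.81

Σ Nₕx̄ₕ = N·μ, so 174·x̄_Central = 1157·54.07 − (500·47.61 + 483·31.67).
= 62558.99 − 39101.61 = 23457.38.
x̄_Central = 23457.38 / 174 = 134.8125... → 134.81.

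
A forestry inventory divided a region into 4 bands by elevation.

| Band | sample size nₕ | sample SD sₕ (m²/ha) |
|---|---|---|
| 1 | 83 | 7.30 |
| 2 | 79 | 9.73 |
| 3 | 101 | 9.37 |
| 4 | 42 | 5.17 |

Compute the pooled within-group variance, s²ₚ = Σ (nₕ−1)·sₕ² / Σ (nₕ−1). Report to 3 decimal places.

Degrees of freedom: 82 + 78 + 100 + 41 = 301.
Σ(nₕ−1)sₕ² = 82·53.29 + 78·94.6729 + 100·87.7969 + 41·26.7289 = 21629.8411.
s²ₚ = 21629.8411 / 301 = 71.85994... → 71.860.

71.860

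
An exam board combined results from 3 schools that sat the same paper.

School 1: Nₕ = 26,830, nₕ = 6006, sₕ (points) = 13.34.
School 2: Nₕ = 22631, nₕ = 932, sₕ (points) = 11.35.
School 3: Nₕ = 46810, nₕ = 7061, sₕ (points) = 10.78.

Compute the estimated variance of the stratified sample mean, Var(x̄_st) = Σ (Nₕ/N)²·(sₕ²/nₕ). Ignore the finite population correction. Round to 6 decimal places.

N = 96271. Term for each stratum: Wₕ²sₕ²/nₕ.
Var(x̄_st) = 0.002301318 + 0.007638223 + 0.003890968 = 0.013830509 → 0.013831.

0.013831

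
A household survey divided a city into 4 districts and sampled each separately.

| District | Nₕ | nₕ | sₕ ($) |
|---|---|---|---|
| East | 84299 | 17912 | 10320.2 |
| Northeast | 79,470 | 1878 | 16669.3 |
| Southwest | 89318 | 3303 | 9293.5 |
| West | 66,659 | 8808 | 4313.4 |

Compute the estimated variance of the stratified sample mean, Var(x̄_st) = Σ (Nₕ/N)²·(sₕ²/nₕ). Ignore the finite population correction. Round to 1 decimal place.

N = 319746; Wₕ = Nₕ/N.
district East: (84299/319746)²·10320.2²/17912 = 413.3013
district Northeast: (79470/319746)²·16669.3²/1878 = 9139.7712
district Southwest: (89318/319746)²·9293.5²/3303 = 2040.4115
district West: (66659/319746)²·4313.4²/8808 = 91.8057
Sum = 11685.2897 → 11685.3.

11685.3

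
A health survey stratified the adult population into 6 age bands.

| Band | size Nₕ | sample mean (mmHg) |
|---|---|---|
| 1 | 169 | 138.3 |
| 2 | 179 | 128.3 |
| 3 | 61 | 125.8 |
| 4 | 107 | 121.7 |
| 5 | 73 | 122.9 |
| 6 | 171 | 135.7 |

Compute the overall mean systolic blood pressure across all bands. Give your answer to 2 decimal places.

x̄_st = (Σ Nₕx̄ₕ) / (Σ Nₕ) = (169·138.3 + 179·128.3 + 61·125.8 + 107·121.7 + 73·122.9 + 171·135.7) / 760
= 99210.5 / 760 = 130.5401... → 130.54.

130.54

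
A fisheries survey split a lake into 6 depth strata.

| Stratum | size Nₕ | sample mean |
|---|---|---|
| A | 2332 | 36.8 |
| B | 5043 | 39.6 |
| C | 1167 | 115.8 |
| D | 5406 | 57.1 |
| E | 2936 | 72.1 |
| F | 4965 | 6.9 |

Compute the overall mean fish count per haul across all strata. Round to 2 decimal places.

44.64

N = 2332 + 5043 + 1167 + 5406 + 2936 + 4965 = 21849.
The stratified mean weights each stratum mean by its population share Nₕ/N.
Σ Nₕx̄ₕ = 2332·36.8 + 5043·39.6 + 1167·115.8 + 5406·57.1 + 2936·72.1 + 4965·6.9 = 85817.6 + 199702.8 + 135138.6 + 308682.6 + 211685.6 + 34258.5 = 975285.7.
Divide by N: 975285.7 / 21849 = 44.6375... → 44.64.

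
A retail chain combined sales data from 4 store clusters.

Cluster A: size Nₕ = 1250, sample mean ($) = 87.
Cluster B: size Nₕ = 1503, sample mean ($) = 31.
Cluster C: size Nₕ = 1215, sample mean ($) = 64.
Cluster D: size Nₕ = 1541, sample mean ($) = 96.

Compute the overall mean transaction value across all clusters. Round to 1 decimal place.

N = 5509; weights Wₕ = Nₕ/N = (0.2269, 0.2728, 0.2205, 0.2797).
x̄_st = Σ Wₕ·x̄ₕ = 0.2269·87 + 0.2728·31 + 0.2205·64 + 0.2797·96 ≈ 69.167...
→ 69.2.

69.2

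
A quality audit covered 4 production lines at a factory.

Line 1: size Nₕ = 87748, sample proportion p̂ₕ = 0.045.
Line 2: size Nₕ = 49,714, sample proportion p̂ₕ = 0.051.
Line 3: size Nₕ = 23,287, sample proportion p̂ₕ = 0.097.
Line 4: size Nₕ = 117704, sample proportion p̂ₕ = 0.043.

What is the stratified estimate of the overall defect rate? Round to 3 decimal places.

Wₕ = Nₕ/N with N = 278453: 0.3151, 0.1785, 0.0836, 0.4227.
p̂_st = 0.3151·0.045 + 0.1785·0.051 + 0.0836·0.097 + 0.4227·0.043 ≈ 0.04957... → 0.050.

0.050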